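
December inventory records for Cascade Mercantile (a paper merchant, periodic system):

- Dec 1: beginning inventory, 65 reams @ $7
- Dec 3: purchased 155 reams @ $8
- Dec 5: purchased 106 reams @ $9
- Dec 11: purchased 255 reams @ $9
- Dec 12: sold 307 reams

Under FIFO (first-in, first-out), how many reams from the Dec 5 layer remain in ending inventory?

19

Dec 12, 307 sold [FIFO — oldest first]: 65 @ $7 + 155 @ $8 + 87 @ $9 = $2,478
Ending inventory: 19 @ $9 + 255 @ $9 = $2,466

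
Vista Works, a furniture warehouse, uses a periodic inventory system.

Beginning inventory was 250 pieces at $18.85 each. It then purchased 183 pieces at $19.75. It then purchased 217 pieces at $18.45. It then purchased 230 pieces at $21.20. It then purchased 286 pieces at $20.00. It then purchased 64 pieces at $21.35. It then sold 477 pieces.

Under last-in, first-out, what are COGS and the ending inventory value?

Sale 1 (477) [LIFO — newest first]: 64 @ $21.35 + 286 @ $20.00 + 127 @ $21.20 = $9,778.80
Ending inventory: 250 @ $18.85 + 183 @ $19.75 + 217 @ $18.45 + 103 @ $21.20 = $14,514.00

COGS = $9,778.80; ending inventory = $14,514.00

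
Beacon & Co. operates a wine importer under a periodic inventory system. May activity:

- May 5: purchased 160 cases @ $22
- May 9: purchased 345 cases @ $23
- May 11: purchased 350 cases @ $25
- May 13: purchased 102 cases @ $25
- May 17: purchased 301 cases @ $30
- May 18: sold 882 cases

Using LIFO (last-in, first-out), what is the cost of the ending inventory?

Ending inventory = $8,488

May 18, 882 sold [LIFO — newest first]: 301 @ $30 + 102 @ $25 + 350 @ $25 + 129 @ $23 = $23,297
Ending inventory: 160 @ $22 + 216 @ $23 = $8,488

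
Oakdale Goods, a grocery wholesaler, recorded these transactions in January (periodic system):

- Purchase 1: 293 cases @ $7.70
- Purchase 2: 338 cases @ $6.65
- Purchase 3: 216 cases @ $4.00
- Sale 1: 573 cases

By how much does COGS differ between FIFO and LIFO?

$860.10

FIFO COGS: 293 @ $7.70 + 280 @ $6.65 = $4,118.10
LIFO COGS: 216 @ $4.00 + 338 @ $6.65 + 19 @ $7.70 = $3,258.00
Difference = |$4,118.10 − $3,258.00| = $860.10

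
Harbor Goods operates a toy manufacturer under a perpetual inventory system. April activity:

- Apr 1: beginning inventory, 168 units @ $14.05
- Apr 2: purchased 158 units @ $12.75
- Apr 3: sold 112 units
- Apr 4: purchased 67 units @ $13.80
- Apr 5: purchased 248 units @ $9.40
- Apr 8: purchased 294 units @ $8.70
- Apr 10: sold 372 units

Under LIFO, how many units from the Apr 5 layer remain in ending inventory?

Apr 3, 112 sold [LIFO — newest first]: 112 @ $12.75 = $1,428.00
Apr 10, 372 sold [LIFO — newest first]: 294 @ $8.70 + 78 @ $9.40 = $3,291.00
Total COGS = $1,428.00 + $3,291.00 = $4,719.00
Ending inventory: 168 @ $14.05 + 46 @ $12.75 + 67 @ $13.80 + 170 @ $9.40 = $5,469.50

170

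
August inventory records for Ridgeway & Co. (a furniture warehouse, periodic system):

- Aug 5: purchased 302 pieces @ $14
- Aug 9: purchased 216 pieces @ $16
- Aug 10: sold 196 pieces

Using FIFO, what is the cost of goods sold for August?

Aug 10, 196 sold [FIFO — oldest first]: 196 @ $14 = $2,744
Ending inventory: 106 @ $14 + 216 @ $16 = $4,940

COGS = $2,744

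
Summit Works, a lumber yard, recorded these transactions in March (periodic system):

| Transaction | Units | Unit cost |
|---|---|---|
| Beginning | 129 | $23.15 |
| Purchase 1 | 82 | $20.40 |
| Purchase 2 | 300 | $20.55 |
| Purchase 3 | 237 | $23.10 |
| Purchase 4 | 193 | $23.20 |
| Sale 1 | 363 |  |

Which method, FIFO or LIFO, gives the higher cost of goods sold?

FIFO COGS: 129 @ $23.15 + 82 @ $20.40 + 152 @ $20.55 = $7,782.75
LIFO COGS: 193 @ $23.20 + 170 @ $23.10 = $8,404.60

LIFO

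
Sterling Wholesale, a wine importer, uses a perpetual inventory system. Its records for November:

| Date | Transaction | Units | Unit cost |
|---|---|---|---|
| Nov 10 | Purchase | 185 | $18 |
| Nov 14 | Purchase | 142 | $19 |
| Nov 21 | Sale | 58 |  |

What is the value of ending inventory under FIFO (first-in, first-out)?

Nov 21, 58 sold [FIFO — oldest first]: 58 @ $18 = $1,044
Ending inventory: 127 @ $18 + 142 @ $19 = $4,984

Ending inventory = $4,984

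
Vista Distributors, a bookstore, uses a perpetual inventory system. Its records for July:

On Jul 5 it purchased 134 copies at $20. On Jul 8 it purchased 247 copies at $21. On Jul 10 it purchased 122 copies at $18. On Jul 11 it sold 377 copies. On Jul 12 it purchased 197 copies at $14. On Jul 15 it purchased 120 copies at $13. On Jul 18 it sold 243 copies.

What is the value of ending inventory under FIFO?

Ending inventory = $2,680

Jul 11, 377 sold [FIFO — oldest first]: 134 @ $20 + 243 @ $21 = $7,783
Jul 18, 243 sold [FIFO — oldest first]: 4 @ $21 + 122 @ $18 + 117 @ $14 = $3,918
Total COGS = $7,783 + $3,918 = $11,701
Ending inventory: 80 @ $14 + 120 @ $13 = $2,680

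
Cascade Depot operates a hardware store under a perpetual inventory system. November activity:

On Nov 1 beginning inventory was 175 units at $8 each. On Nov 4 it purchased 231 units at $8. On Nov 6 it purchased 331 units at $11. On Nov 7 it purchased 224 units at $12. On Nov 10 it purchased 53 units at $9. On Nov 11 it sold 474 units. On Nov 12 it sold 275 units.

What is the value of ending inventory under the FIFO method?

Nov 11, 474 sold [FIFO — oldest first]: 175 @ $8 + 231 @ $8 + 68 @ $11 = $3,996
Nov 12, 275 sold [FIFO — oldest first]: 263 @ $11 + 12 @ $12 = $3,037
Total COGS = $3,996 + $3,037 = $7,033
Ending inventory: 212 @ $12 + 53 @ $9 = $3,021
Check: goods available $10,054 = COGS $7,033 + ending $3,021

Ending inventory = $3,021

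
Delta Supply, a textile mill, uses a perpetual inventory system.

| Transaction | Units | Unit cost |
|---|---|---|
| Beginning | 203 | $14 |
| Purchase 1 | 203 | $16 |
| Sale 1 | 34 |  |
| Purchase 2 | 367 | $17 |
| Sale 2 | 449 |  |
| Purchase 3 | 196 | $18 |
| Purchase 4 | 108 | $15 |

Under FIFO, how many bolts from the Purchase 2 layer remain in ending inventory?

290

Sale 1 (34) [FIFO — oldest first]: 34 @ $14 = $476
Sale 2 (449) [FIFO — oldest first]: 169 @ $14 + 203 @ $16 + 77 @ $17 = $6,923
Total COGS = $476 + $6,923 = $7,399
Ending inventory: 290 @ $17 + 196 @ $18 + 108 @ $15 = $10,078
Check: goods available $17,477 = COGS $7,399 + ending $10,078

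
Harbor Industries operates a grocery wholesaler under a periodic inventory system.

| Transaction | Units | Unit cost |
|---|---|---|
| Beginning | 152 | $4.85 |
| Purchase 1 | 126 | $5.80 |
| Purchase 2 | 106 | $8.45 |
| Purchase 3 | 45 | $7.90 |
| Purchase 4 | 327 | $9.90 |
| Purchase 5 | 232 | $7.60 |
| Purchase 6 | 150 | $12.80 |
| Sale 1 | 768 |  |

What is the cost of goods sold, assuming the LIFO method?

Sale 1 (768) [LIFO — newest first]: 150 @ $12.80 + 232 @ $7.60 + 327 @ $9.90 + 45 @ $7.90 + 14 @ $8.45 = $7,394.30
Ending inventory: 152 @ $4.85 + 126 @ $5.80 + 92 @ $8.45 = $2,245.40
Check: goods available $9,639.70 = COGS $7,394.30 + ending $2,245.40

COGS = $7,394.30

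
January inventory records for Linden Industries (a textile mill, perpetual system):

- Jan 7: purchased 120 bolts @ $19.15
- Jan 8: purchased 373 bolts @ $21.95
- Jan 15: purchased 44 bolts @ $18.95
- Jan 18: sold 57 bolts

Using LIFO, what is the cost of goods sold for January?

COGS = $1,119.15

Jan 18, 57 sold [LIFO — newest first]: 44 @ $18.95 + 13 @ $21.95 = $1,119.15
Ending inventory: 120 @ $19.15 + 360 @ $21.95 = $10,200.00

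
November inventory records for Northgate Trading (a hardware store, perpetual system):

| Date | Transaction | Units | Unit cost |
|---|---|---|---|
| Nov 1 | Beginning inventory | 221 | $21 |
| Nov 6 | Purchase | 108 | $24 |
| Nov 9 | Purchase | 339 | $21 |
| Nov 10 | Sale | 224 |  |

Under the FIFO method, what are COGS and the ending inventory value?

Nov 10, 224 sold [FIFO — oldest first]: 221 @ $21 + 3 @ $24 = $4,713
Ending inventory: 105 @ $24 + 339 @ $21 = $9,639

COGS = $4,713; ending inventory = $9,639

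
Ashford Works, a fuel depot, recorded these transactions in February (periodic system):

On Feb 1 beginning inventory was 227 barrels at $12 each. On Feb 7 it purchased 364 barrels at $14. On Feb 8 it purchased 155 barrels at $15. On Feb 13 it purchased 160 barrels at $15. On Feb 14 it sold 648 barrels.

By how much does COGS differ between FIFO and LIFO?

$712

FIFO COGS: 227 @ $12 + 364 @ $14 + 57 @ $15 = $8,675
LIFO COGS: 160 @ $15 + 155 @ $15 + 333 @ $14 = $9,387
Difference = |$8,675 − $9,387| = $712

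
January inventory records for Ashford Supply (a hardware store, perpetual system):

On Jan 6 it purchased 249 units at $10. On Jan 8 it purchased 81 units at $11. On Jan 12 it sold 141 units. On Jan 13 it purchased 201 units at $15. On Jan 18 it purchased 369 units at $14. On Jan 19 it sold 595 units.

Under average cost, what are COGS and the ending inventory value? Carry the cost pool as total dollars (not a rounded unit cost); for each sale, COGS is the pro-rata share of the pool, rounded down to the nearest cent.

After Jan 6: 249 on hand, pool $2,490.00 (≈ $10.0000 each)
After Jan 8: 330 on hand, pool $3,381.00 (≈ $10.2455 each)
Jan 12, sell 141: 141/330 × $3,381.00 → $1,444.60
After Jan 13: 390 on hand, pool $4,951.40 (≈ $12.6959 each)
After Jan 18: 759 on hand, pool $10,117.40 (≈ $13.3299 each)
Jan 19, sell 595: 595/759 × $10,117.40 → $7,931.29
Total COGS = $1,444.60 + $7,931.29 = $9,375.89
Ending inventory (cost pool remaining) = $2,186.11

COGS = $9,375.89; ending inventory = $2,186.11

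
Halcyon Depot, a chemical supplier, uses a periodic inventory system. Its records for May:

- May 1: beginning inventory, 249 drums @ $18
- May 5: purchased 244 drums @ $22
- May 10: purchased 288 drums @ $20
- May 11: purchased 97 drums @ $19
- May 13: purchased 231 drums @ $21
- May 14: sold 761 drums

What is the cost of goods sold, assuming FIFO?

May 14, 761 sold [FIFO — oldest first]: 249 @ $18 + 244 @ $22 + 268 @ $20 = $15,210
Ending inventory: 20 @ $20 + 97 @ $19 + 231 @ $21 = $7,094
Check: goods available $22,304 = COGS $15,210 + ending $7,094

COGS = $15,210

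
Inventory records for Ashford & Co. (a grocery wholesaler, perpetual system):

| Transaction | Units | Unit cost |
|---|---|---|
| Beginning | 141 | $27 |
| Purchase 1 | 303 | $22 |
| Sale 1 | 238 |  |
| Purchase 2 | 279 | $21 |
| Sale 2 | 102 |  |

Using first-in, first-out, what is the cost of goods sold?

COGS = $8,185

Sale 1 (238) [FIFO — oldest first]: 141 @ $27 + 97 @ $22 = $5,941
Sale 2 (102) [FIFO — oldest first]: 102 @ $22 = $2,244
Total COGS = $5,941 + $2,244 = $8,185
Ending inventory: 104 @ $22 + 279 @ $21 = $8,147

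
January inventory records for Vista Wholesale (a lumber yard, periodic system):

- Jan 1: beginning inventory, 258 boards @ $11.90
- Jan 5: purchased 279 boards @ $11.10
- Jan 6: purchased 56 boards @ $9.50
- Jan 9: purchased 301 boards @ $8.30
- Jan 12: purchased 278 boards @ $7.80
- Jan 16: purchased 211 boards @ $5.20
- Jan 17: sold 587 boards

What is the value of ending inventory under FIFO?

Jan 17, 587 sold [FIFO — oldest first]: 258 @ $11.90 + 279 @ $11.10 + 50 @ $9.50 = $6,642.10
Ending inventory: 6 @ $9.50 + 301 @ $8.30 + 278 @ $7.80 + 211 @ $5.20 = $5,820.90
Check: goods available $12,463.00 = COGS $6,642.10 + ending $5,820.90

Ending inventory = $5,820.90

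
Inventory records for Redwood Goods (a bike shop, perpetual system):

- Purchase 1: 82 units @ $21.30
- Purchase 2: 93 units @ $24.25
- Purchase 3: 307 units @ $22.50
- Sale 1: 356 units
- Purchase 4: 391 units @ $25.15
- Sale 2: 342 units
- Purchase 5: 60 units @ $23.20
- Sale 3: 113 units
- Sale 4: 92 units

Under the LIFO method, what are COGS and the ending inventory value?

Sale 1 (356) [LIFO — newest first]: 307 @ $22.50 + 49 @ $24.25 = $8,095.75
Sale 2 (342) [LIFO — newest first]: 342 @ $25.15 = $8,601.30
Sale 3 (113) [LIFO — newest first]: 60 @ $23.20 + 49 @ $25.15 + 4 @ $24.25 = $2,721.35
Sale 4 (92) [LIFO — newest first]: 40 @ $24.25 + 52 @ $21.30 = $2,077.60
Total COGS = $8,095.75 + $8,601.30 + $2,721.35 + $2,077.60 = $21,496.00
Ending inventory: 30 @ $21.30 = $639.00

COGS = $21,496.00; ending inventory = $639.00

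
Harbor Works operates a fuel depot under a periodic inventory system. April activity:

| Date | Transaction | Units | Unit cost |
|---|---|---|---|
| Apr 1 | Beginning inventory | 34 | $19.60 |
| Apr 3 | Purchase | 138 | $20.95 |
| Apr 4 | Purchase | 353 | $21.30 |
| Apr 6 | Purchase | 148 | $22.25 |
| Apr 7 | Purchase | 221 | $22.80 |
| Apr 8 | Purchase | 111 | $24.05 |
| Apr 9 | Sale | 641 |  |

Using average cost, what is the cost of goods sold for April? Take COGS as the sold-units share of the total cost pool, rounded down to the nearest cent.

Apr 9, sell 641: 641/1005 × $22,077.75 → $14,081.43
Ending inventory (cost pool remaining) = $7,996.32
Check: goods available $22,077.75 = COGS $14,081.43 + ending $7,996.32

COGS = $14,081.43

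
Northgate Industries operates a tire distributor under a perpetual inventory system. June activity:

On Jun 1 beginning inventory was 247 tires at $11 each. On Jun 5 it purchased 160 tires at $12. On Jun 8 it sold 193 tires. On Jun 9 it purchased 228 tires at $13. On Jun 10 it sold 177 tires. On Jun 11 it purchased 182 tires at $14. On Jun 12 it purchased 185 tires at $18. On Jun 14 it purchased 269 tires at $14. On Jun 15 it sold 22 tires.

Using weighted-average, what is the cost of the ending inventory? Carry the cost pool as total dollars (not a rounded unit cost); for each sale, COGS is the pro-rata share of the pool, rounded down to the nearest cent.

After Jun 1: 247 on hand, pool $2,717.00 (≈ $11.0000 each)
After Jun 5: 407 on hand, pool $4,637.00 (≈ $11.3931 each)
Jun 8, sell 193: 193/407 × $4,637.00 → $2,198.87
After Jun 9: 442 on hand, pool $5,402.13 (≈ $12.2220 each)
Jun 10, sell 177: 177/442 × $5,402.13 → $2,163.29
After Jun 11: 447 on hand, pool $5,786.84 (≈ $12.9460 each)
After Jun 12: 632 on hand, pool $9,116.84 (≈ $14.4254 each)
After Jun 14: 901 on hand, pool $12,882.84 (≈ $14.2984 each)
Jun 15, sell 22: 22/901 × $12,882.84 → $314.56
Total COGS = $2,198.87 + $2,163.29 + $314.56 = $4,676.72
Ending inventory (cost pool remaining) = $12,568.28
Check: goods available $17,245.00 = COGS $4,676.72 + ending $12,568.28

Ending inventory = $12,568.28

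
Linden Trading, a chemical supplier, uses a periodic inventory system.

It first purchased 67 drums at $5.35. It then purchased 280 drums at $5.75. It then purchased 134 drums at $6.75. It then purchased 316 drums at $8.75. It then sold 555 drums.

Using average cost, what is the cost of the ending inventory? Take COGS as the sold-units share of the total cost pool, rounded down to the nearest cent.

Sale 1, sell 555: 555/797 × $5,637.95 → $3,926.05
Ending inventory (cost pool remaining) = $1,711.90

Ending inventory = $1,711.90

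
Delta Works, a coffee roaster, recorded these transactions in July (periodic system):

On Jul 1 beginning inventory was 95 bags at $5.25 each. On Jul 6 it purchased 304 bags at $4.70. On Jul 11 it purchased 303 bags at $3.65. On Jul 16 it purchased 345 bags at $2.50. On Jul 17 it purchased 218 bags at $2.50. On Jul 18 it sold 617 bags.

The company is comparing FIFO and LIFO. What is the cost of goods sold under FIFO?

COGS = $2,723.25

FIFO COGS: 95 @ $5.25 + 304 @ $4.70 + 218 @ $3.65 = $2,723.25
LIFO COGS: 218 @ $2.50 + 345 @ $2.50 + 54 @ $3.65 = $1,604.60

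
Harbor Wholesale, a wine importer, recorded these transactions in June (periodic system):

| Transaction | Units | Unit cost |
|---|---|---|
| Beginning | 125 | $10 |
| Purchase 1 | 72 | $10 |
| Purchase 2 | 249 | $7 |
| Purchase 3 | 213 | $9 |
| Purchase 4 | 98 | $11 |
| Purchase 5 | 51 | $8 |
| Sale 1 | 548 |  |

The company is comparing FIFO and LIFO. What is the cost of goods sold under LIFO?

COGS = $4,705

FIFO COGS: 125 @ $10 + 72 @ $10 + 249 @ $7 + 102 @ $9 = $4,631
LIFO COGS: 51 @ $8 + 98 @ $11 + 213 @ $9 + 186 @ $7 = $4,705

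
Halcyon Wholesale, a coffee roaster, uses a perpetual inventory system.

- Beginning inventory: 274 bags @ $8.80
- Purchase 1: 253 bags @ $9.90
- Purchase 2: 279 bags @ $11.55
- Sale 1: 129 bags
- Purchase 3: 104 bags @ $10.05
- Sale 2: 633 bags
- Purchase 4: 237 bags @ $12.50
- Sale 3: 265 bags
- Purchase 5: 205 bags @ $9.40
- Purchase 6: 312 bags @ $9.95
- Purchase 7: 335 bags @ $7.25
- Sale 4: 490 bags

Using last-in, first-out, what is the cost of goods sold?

COGS = $15,061.05

Sale 1 (129) [LIFO — newest first]: 129 @ $11.55 = $1,489.95
Sale 2 (633) [LIFO — newest first]: 104 @ $10.05 + 150 @ $11.55 + 253 @ $9.90 + 126 @ $8.80 = $6,391.20
Sale 3 (265) [LIFO — newest first]: 237 @ $12.50 + 28 @ $8.80 = $3,208.90
Sale 4 (490) [LIFO — newest first]: 335 @ $7.25 + 155 @ $9.95 = $3,971.00
Total COGS = $1,489.95 + $6,391.20 + $3,208.90 + $3,971.00 = $15,061.05
Ending inventory: 120 @ $8.80 + 205 @ $9.40 + 157 @ $9.95 = $4,545.15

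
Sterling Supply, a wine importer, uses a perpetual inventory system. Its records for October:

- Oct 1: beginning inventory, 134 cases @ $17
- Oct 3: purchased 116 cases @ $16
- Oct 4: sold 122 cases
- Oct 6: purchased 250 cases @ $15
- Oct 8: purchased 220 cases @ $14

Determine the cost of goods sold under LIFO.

COGS = $1,958

Oct 4, 122 sold [LIFO — newest first]: 116 @ $16 + 6 @ $17 = $1,958
Ending inventory: 128 @ $17 + 250 @ $15 + 220 @ $14 = $9,006
Check: goods available $10,964 = COGS $1,958 + ending $9,006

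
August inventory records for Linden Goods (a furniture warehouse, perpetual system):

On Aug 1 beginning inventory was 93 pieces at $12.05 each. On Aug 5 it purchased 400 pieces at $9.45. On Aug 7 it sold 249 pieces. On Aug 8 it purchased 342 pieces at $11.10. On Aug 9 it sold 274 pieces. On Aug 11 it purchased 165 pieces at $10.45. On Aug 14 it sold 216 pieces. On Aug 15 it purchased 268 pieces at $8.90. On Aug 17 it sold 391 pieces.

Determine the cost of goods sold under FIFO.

COGS = $11,578.10

Aug 7, 249 sold [FIFO — oldest first]: 93 @ $12.05 + 156 @ $9.45 = $2,594.85
Aug 9, 274 sold [FIFO — oldest first]: 244 @ $9.45 + 30 @ $11.10 = $2,638.80
Aug 14, 216 sold [FIFO — oldest first]: 216 @ $11.10 = $2,397.60
Aug 17, 391 sold [FIFO — oldest first]: 96 @ $11.10 + 165 @ $10.45 + 130 @ $8.90 = $3,946.85
Total COGS = $2,594.85 + $2,638.80 + $2,397.60 + $3,946.85 = $11,578.10
Ending inventory: 138 @ $8.90 = $1,228.20
Check: goods available $12,806.30 = COGS $11,578.10 + ending $1,228.20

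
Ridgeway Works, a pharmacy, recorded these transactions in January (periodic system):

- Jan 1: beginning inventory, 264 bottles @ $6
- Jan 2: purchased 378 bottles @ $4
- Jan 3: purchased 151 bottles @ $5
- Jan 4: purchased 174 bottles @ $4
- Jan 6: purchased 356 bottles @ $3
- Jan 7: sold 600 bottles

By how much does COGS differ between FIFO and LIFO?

FIFO COGS: 264 @ $6 + 336 @ $4 = $2,928
LIFO COGS: 356 @ $3 + 174 @ $4 + 70 @ $5 = $2,114
Difference = |$2,928 − $2,114| = $814

$814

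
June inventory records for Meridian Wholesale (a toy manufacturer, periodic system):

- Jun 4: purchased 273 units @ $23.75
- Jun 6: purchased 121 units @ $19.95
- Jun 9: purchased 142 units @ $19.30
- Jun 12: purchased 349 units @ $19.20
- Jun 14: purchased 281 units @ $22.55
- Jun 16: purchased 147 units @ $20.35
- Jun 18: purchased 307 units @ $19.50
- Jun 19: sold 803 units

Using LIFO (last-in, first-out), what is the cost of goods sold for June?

COGS = $16,620.10

Jun 19, 803 sold [LIFO — newest first]: 307 @ $19.50 + 147 @ $20.35 + 281 @ $22.55 + 68 @ $19.20 = $16,620.10
Ending inventory: 273 @ $23.75 + 121 @ $19.95 + 142 @ $19.30 + 281 @ $19.20 = $17,033.50
Check: goods available $33,653.60 = COGS $16,620.10 + ending $17,033.50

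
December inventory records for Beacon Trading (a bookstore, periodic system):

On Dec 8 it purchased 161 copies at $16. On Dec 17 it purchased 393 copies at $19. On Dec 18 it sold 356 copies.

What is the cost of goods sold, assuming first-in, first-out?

Dec 18, 356 sold [FIFO — oldest first]: 161 @ $16 + 195 @ $19 = $6,281
Ending inventory: 198 @ $19 = $3,762

COGS = $6,281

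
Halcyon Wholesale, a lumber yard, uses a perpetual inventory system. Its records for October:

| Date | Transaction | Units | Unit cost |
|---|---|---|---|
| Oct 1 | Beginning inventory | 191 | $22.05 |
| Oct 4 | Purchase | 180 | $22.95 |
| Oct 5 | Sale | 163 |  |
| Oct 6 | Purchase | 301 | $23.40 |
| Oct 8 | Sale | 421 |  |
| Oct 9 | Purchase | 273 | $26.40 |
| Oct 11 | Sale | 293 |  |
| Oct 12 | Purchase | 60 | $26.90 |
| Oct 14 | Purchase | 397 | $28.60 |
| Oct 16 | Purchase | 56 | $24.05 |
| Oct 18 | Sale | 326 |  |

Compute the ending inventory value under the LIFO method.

Oct 5, 163 sold [LIFO — newest first]: 163 @ $22.95 = $3,740.85
Oct 8, 421 sold [LIFO — newest first]: 301 @ $23.40 + 17 @ $22.95 + 103 @ $22.05 = $9,704.70
Oct 11, 293 sold [LIFO — newest first]: 273 @ $26.40 + 20 @ $22.05 = $7,648.20
Oct 18, 326 sold [LIFO — newest first]: 56 @ $24.05 + 270 @ $28.60 = $9,068.80
Total COGS = $3,740.85 + $9,704.70 + $7,648.20 + $9,068.80 = $30,162.55
Ending inventory: 68 @ $22.05 + 60 @ $26.90 + 127 @ $28.60 = $6,745.60

Ending inventory = $6,745.60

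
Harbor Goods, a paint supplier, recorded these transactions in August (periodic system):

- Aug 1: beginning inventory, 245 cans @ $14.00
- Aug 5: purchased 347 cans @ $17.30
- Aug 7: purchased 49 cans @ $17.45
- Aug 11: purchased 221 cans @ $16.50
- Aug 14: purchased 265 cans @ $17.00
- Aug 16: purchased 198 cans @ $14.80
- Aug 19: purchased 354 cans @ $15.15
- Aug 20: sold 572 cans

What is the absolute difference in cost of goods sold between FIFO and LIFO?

FIFO COGS: 245 @ $14.00 + 327 @ $17.30 = $9,087.10
LIFO COGS: 354 @ $15.15 + 198 @ $14.80 + 20 @ $17.00 = $8,633.50
Difference = |$9,087.10 − $8,633.50| = $453.60

$453.60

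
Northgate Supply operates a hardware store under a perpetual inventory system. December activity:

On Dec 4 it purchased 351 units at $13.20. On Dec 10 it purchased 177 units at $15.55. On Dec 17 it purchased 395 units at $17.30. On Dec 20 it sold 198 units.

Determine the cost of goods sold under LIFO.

COGS = $3,425.40

Dec 20, 198 sold [LIFO — newest first]: 198 @ $17.30 = $3,425.40
Ending inventory: 351 @ $13.20 + 177 @ $15.55 + 197 @ $17.30 = $10,793.65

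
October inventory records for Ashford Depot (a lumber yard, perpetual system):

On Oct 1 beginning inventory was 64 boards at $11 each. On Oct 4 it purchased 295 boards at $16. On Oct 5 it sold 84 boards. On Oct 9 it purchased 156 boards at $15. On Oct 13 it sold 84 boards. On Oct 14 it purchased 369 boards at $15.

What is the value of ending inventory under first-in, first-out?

Oct 5, 84 sold [FIFO — oldest first]: 64 @ $11 + 20 @ $16 = $1,024
Oct 13, 84 sold [FIFO — oldest first]: 84 @ $16 = $1,344
Total COGS = $1,024 + $1,344 = $2,368
Ending inventory: 191 @ $16 + 156 @ $15 + 369 @ $15 = $10,931
Check: goods available $13,299 = COGS $2,368 + ending $10,931

Ending inventory = $10,931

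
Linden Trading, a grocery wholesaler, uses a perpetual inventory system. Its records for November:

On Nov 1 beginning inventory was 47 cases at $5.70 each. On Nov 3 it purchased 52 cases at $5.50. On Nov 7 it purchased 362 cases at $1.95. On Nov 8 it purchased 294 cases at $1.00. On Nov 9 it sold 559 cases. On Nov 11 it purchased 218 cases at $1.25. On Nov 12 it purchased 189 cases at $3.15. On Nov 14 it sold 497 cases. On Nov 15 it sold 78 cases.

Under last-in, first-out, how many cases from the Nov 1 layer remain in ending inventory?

Nov 9, 559 sold [LIFO — newest first]: 294 @ $1.00 + 265 @ $1.95 = $810.75
Nov 14, 497 sold [LIFO — newest first]: 189 @ $3.15 + 218 @ $1.25 + 90 @ $1.95 = $1,043.35
Nov 15, 78 sold [LIFO — newest first]: 7 @ $1.95 + 52 @ $5.50 + 19 @ $5.70 = $407.95
Total COGS = $810.75 + $1,043.35 + $407.95 = $2,262.05
Ending inventory: 28 @ $5.70 = $159.60

28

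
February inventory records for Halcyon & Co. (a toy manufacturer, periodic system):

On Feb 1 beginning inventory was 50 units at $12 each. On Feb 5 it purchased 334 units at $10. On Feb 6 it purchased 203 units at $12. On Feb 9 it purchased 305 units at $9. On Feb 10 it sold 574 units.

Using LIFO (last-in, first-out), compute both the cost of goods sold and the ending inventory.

COGS = $5,841; ending inventory = $3,280

Feb 10, 574 sold [LIFO — newest first]: 305 @ $9 + 203 @ $12 + 66 @ $10 = $5,841
Ending inventory: 50 @ $12 + 268 @ $10 = $3,280
Check: goods available $9,121 = COGS $5,841 + ending $3,280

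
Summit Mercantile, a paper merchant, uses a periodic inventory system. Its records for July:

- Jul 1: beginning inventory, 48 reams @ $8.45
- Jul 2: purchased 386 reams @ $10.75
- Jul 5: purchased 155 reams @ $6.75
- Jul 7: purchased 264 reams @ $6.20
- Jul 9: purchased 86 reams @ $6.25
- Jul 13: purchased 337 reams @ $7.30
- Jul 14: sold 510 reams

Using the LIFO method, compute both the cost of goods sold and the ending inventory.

COGS = $3,537.00; ending inventory = $6,698.75

Jul 14, 510 sold [LIFO — newest first]: 337 @ $7.30 + 86 @ $6.25 + 87 @ $6.20 = $3,537.00
Ending inventory: 48 @ $8.45 + 386 @ $10.75 + 155 @ $6.75 + 177 @ $6.20 = $6,698.75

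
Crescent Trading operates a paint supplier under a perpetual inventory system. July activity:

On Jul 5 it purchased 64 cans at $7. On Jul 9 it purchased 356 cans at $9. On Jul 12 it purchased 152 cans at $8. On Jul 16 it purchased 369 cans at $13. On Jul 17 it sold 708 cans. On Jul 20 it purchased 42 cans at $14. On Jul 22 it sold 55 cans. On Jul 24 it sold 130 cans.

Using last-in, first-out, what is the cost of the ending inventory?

Jul 17, 708 sold [LIFO — newest first]: 369 @ $13 + 152 @ $8 + 187 @ $9 = $7,696
Jul 22, 55 sold [LIFO — newest first]: 42 @ $14 + 13 @ $9 = $705
Jul 24, 130 sold [LIFO — newest first]: 130 @ $9 = $1,170
Total COGS = $7,696 + $705 + $1,170 = $9,571
Ending inventory: 64 @ $7 + 26 @ $9 = $682

Ending inventory = $682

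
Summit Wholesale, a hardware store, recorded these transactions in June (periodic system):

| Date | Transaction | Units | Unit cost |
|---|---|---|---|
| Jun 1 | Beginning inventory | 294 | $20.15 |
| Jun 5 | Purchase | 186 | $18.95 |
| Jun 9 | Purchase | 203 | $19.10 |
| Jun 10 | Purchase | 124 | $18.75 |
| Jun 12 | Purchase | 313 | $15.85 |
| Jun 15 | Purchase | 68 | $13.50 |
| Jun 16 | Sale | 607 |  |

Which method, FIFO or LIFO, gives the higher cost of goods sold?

FIFO

FIFO COGS: 294 @ $20.15 + 186 @ $18.95 + 127 @ $19.10 = $11,874.50
LIFO COGS: 68 @ $13.50 + 313 @ $15.85 + 124 @ $18.75 + 102 @ $19.10 = $10,152.25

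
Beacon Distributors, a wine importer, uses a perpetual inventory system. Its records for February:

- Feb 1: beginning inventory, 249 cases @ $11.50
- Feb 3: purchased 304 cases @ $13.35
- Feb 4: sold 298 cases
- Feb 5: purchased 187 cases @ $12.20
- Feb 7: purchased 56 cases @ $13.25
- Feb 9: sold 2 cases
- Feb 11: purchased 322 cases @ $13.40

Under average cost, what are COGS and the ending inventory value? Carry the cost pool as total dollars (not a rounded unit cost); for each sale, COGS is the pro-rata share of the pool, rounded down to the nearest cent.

COGS = $3,755.02; ending inventory = $10,505.08

After Feb 1: 249 on hand, pool $2,863.50 (≈ $11.5000 each)
After Feb 3: 553 on hand, pool $6,921.90 (≈ $12.5170 each)
Feb 4, sell 298: 298/553 × $6,921.90 → $3,730.06
After Feb 5: 442 on hand, pool $5,473.24 (≈ $12.3829 each)
After Feb 7: 498 on hand, pool $6,215.24 (≈ $12.4804 each)
Feb 9, sell 2: 2/498 × $6,215.24 → $24.96
After Feb 11: 818 on hand, pool $10,505.08 (≈ $12.8424 each)
Total COGS = $3,730.06 + $24.96 = $3,755.02
Ending inventory (cost pool remaining) = $10,505.08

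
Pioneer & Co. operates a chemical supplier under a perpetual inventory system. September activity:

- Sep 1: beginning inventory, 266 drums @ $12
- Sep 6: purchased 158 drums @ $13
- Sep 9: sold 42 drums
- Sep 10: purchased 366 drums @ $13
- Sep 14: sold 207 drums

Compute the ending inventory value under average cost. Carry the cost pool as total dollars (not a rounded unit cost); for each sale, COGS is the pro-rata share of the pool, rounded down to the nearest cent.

Ending inventory = $6,859.68

After Sep 1: 266 on hand, pool $3,192.00 (≈ $12.0000 each)
After Sep 6: 424 on hand, pool $5,246.00 (≈ $12.3726 each)
Sep 9, sell 42: 42/424 × $5,246.00 → $519.65
After Sep 10: 748 on hand, pool $9,484.35 (≈ $12.6796 each)
Sep 14, sell 207: 207/748 × $9,484.35 → $2,624.67
Total COGS = $519.65 + $2,624.67 = $3,144.32
Ending inventory (cost pool remaining) = $6,859.68
Check: goods available $10,004.00 = COGS $3,144.32 + ending $6,859.68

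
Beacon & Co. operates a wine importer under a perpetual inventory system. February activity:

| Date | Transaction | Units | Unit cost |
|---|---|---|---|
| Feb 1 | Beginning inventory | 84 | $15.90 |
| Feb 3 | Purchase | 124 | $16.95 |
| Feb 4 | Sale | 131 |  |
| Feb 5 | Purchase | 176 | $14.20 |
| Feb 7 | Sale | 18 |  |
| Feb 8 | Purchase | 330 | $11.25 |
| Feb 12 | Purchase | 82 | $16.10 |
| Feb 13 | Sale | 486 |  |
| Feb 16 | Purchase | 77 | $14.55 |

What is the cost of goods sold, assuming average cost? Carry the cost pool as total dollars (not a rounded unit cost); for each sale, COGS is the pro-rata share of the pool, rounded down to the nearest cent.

After Feb 1: 84 on hand, pool $1,335.60 (≈ $15.9000 each)
After Feb 3: 208 on hand, pool $3,437.40 (≈ $16.5260 each)
Feb 4, sell 131: 131/208 × $3,437.40 → $2,164.90
After Feb 5: 253 on hand, pool $3,771.70 (≈ $14.9079 each)
Feb 7, sell 18: 18/253 × $3,771.70 → $268.34
After Feb 8: 565 on hand, pool $7,215.86 (≈ $12.7714 each)
After Feb 12: 647 on hand, pool $8,536.06 (≈ $13.1933 each)
Feb 13, sell 486: 486/647 × $8,536.06 → $6,411.93
After Feb 16: 238 on hand, pool $3,244.48 (≈ $13.6323 each)
Total COGS = $2,164.90 + $268.34 + $6,411.93 = $8,845.17
Ending inventory (cost pool remaining) = $3,244.48

COGS = $8,845.17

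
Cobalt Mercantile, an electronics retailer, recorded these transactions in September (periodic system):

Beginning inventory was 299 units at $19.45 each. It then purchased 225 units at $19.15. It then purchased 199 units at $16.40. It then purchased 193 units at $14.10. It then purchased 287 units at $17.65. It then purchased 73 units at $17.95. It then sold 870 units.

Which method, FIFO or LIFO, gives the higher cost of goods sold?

FIFO COGS: 299 @ $19.45 + 225 @ $19.15 + 199 @ $16.40 + 147 @ $14.10 = $15,460.60
LIFO COGS: 73 @ $17.95 + 287 @ $17.65 + 193 @ $14.10 + 199 @ $16.40 + 118 @ $19.15 = $14,620.50

FIFO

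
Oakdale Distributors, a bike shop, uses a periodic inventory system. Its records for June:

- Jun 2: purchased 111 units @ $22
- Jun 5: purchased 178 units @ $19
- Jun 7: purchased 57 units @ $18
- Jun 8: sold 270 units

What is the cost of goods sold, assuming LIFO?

COGS = $5,178

Jun 8, 270 sold [LIFO — newest first]: 57 @ $18 + 178 @ $19 + 35 @ $22 = $5,178
Ending inventory: 76 @ $22 = $1,672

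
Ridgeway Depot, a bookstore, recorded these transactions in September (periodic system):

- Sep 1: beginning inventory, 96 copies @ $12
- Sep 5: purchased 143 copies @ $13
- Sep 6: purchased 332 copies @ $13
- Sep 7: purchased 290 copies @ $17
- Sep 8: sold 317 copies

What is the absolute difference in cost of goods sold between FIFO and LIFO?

FIFO COGS: 96 @ $12 + 143 @ $13 + 78 @ $13 = $4,025
LIFO COGS: 290 @ $17 + 27 @ $13 = $5,281
Difference = |$4,025 − $5,281| = $1,256

$1,256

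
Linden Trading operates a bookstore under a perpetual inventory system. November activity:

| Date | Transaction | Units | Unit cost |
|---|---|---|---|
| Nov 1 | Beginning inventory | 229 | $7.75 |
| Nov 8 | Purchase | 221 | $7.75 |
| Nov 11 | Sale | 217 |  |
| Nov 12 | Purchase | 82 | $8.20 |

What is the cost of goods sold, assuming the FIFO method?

COGS = $1,681.75

Nov 11, 217 sold [FIFO — oldest first]: 217 @ $7.75 = $1,681.75
Ending inventory: 12 @ $7.75 + 221 @ $7.75 + 82 @ $8.20 = $2,478.15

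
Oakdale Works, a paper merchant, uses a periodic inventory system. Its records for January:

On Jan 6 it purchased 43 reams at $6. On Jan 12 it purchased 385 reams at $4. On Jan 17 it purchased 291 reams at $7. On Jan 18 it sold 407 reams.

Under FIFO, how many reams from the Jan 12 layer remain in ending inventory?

Jan 18, 407 sold [FIFO — oldest first]: 43 @ $6 + 364 @ $4 = $1,714
Ending inventory: 21 @ $4 + 291 @ $7 = $2,121
Check: goods available $3,835 = COGS $1,714 + ending $2,121

21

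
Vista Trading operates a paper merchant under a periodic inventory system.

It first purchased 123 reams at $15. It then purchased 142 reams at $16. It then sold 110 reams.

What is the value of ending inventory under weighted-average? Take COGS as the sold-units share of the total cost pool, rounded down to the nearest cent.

Sale 1, sell 110: 110/265 × $4,117.00 → $1,708.94
Ending inventory (cost pool remaining) = $2,408.06

Ending inventory = $2,408.06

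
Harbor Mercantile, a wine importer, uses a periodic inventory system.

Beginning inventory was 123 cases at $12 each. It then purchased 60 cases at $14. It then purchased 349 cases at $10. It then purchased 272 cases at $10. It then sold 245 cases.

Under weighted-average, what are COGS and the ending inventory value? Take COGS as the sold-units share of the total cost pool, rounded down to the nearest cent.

COGS = $2,598.09; ending inventory = $5,927.91

Sale 1, sell 245: 245/804 × $8,526.00 → $2,598.09
Ending inventory (cost pool remaining) = $5,927.91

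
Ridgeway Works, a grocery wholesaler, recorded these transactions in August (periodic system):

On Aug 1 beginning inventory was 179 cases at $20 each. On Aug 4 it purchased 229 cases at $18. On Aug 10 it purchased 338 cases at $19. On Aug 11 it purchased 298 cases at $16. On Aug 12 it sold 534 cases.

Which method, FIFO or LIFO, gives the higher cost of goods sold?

FIFO

FIFO COGS: 179 @ $20 + 229 @ $18 + 126 @ $19 = $10,096
LIFO COGS: 298 @ $16 + 236 @ $19 = $9,252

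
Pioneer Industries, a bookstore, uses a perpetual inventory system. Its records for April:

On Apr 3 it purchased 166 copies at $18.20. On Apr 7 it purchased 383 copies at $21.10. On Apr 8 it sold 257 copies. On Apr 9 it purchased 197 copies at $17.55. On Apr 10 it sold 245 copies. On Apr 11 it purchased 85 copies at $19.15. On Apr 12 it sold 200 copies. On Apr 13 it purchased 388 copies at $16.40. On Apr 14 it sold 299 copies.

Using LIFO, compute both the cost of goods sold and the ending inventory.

COGS = $18,743.40; ending inventory = $3,807.40

Apr 8, 257 sold [LIFO — newest first]: 257 @ $21.10 = $5,422.70
Apr 10, 245 sold [LIFO — newest first]: 197 @ $17.55 + 48 @ $21.10 = $4,470.15
Apr 12, 200 sold [LIFO — newest first]: 85 @ $19.15 + 78 @ $21.10 + 37 @ $18.20 = $3,946.95
Apr 14, 299 sold [LIFO — newest first]: 299 @ $16.40 = $4,903.60
Total COGS = $5,422.70 + $4,470.15 + $3,946.95 + $4,903.60 = $18,743.40
Ending inventory: 129 @ $18.20 + 89 @ $16.40 = $3,807.40
Check: goods available $22,550.80 = COGS $18,743.40 + ending $3,807.40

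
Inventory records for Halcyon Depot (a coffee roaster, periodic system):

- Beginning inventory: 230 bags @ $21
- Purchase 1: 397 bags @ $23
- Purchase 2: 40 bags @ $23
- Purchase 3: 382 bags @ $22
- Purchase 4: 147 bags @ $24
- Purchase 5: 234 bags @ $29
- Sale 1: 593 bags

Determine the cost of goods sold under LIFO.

Sale 1 (593) [LIFO — newest first]: 234 @ $29 + 147 @ $24 + 212 @ $22 = $14,978
Ending inventory: 230 @ $21 + 397 @ $23 + 40 @ $23 + 170 @ $22 = $18,621
Check: goods available $33,599 = COGS $14,978 + ending $18,621

COGS = $14,978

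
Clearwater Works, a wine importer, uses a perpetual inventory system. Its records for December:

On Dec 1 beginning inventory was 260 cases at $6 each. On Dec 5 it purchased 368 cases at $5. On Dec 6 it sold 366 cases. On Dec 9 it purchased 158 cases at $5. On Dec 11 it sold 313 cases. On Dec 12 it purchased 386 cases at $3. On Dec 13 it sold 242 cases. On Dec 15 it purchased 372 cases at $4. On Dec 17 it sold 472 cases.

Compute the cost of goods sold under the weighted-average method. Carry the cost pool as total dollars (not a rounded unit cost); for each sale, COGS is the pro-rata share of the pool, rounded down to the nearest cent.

After Dec 1: 260 on hand, pool $1,560.00 (≈ $6.0000 each)
After Dec 5: 628 on hand, pool $3,400.00 (≈ $5.4140 each)
Dec 6, sell 366: 366/628 × $3,400.00 → $1,981.52
After Dec 9: 420 on hand, pool $2,208.48 (≈ $5.2583 each)
Dec 11, sell 313: 313/420 × $2,208.48 → $1,645.84
After Dec 12: 493 on hand, pool $1,720.64 (≈ $3.4901 each)
Dec 13, sell 242: 242/493 × $1,720.64 → $844.61
After Dec 15: 623 on hand, pool $2,364.03 (≈ $3.7946 each)
Dec 17, sell 472: 472/623 × $2,364.03 → $1,791.04
Total COGS = $1,981.52 + $1,645.84 + $844.61 + $1,791.04 = $6,263.01
Ending inventory (cost pool remaining) = $572.99

COGS = $6,263.01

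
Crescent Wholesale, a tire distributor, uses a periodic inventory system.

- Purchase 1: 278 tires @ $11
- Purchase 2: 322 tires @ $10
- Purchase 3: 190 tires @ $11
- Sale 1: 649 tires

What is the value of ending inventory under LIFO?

Sale 1 (649) [LIFO — newest first]: 190 @ $11 + 322 @ $10 + 137 @ $11 = $6,817
Ending inventory: 141 @ $11 = $1,551

Ending inventory = $1,551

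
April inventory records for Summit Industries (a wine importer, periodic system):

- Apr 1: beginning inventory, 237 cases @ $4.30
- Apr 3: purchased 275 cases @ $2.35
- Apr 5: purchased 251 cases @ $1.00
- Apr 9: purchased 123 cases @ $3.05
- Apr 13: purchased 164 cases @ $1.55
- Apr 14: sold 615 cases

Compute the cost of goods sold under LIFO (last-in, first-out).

Apr 14, 615 sold [LIFO — newest first]: 164 @ $1.55 + 123 @ $3.05 + 251 @ $1.00 + 77 @ $2.35 = $1,061.30
Ending inventory: 237 @ $4.30 + 198 @ $2.35 = $1,484.40

COGS = $1,061.30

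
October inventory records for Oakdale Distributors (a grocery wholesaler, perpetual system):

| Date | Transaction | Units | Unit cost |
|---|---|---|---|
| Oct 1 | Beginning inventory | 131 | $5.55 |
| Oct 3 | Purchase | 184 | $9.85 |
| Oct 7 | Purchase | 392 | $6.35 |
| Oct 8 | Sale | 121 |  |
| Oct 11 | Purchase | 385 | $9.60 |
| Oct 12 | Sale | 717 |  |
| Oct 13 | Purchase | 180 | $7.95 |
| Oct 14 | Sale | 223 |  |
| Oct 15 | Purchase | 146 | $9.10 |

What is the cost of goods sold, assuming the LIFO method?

COGS = $8,640.60

Oct 8, 121 sold [LIFO — newest first]: 121 @ $6.35 = $768.35
Oct 12, 717 sold [LIFO — newest first]: 385 @ $9.60 + 271 @ $6.35 + 61 @ $9.85 = $6,017.70
Oct 14, 223 sold [LIFO — newest first]: 180 @ $7.95 + 43 @ $9.85 = $1,854.55
Total COGS = $768.35 + $6,017.70 + $1,854.55 = $8,640.60
Ending inventory: 131 @ $5.55 + 80 @ $9.85 + 146 @ $9.10 = $2,843.65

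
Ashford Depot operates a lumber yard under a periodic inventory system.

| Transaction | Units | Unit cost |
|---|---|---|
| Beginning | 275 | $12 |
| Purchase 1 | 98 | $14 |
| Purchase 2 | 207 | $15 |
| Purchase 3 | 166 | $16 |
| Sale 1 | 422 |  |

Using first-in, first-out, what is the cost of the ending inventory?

Sale 1 (422) [FIFO — oldest first]: 275 @ $12 + 98 @ $14 + 49 @ $15 = $5,407
Ending inventory: 158 @ $15 + 166 @ $16 = $5,026
Check: goods available $10,433 = COGS $5,407 + ending $5,026

Ending inventory = $5,026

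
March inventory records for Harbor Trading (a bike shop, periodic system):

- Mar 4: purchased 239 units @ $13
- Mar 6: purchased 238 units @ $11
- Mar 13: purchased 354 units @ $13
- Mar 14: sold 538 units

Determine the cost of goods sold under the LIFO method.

COGS = $6,626

Mar 14, 538 sold [LIFO — newest first]: 354 @ $13 + 184 @ $11 = $6,626
Ending inventory: 239 @ $13 + 54 @ $11 = $3,701
Check: goods available $10,327 = COGS $6,626 + ending $3,701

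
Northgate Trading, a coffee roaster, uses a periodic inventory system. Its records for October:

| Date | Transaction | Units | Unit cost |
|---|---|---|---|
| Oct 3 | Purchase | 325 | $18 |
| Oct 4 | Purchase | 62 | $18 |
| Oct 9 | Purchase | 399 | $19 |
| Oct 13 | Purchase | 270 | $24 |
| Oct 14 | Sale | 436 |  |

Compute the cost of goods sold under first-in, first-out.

COGS = $7,897

Oct 14, 436 sold [FIFO — oldest first]: 325 @ $18 + 62 @ $18 + 49 @ $19 = $7,897
Ending inventory: 350 @ $19 + 270 @ $24 = $13,130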